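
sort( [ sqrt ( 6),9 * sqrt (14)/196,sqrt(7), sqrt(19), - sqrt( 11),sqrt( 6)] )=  [ - sqrt( 11),9 * sqrt( 14 ) /196,sqrt(6 ), sqrt( 6),sqrt(7), sqrt( 19)]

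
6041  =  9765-3724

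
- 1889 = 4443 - 6332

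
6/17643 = 2/5881 = 0.00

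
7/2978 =7/2978 = 0.00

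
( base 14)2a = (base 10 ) 38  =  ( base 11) 35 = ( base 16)26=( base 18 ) 22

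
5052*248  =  1252896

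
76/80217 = 76/80217 = 0.00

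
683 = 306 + 377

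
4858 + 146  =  5004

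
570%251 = 68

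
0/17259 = 0=0.00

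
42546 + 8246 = 50792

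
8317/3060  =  8317/3060 = 2.72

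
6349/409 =6349/409 = 15.52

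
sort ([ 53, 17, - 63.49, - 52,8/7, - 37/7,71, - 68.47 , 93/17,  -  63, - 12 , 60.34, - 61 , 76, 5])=[ - 68.47 , - 63.49, - 63 , - 61,-52, -12, - 37/7,8/7,5,  93/17, 17, 53,  60.34,71,76 ]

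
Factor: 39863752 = 2^3*43^1*115883^1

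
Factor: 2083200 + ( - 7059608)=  - 2^3*622051^1 = -4976408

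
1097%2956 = 1097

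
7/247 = 7/247  =  0.03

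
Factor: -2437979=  - 547^1*4457^1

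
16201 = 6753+9448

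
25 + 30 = 55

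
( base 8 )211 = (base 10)137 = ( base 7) 254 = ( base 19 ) 74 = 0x89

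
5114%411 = 182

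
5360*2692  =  14429120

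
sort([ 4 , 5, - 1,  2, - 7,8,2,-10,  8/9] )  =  [ - 10, -7,-1,8/9,2, 2,4,5, 8] 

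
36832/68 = 541+11/17=541.65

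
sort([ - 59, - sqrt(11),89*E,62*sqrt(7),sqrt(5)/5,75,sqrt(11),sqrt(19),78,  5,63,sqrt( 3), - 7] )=[ - 59, - 7, - sqrt( 11),sqrt(5)/5, sqrt( 3 ),sqrt( 11),sqrt( 19),5,63, 75,78,62*sqrt(7 ), 89*E ] 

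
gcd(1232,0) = 1232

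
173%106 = 67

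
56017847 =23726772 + 32291075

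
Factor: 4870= 2^1*5^1 * 487^1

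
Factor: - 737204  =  -2^2*13^1*14177^1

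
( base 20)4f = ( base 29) 38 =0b1011111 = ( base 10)95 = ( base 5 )340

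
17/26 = 17/26 = 0.65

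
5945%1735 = 740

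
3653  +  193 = 3846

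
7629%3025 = 1579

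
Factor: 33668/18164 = 443/239 = 239^(-1)*443^1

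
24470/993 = 24 + 638/993 = 24.64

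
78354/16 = 4897 + 1/8 = 4897.12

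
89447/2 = 89447/2=44723.50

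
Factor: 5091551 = 17^1*53^1*5651^1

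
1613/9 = 1613/9 = 179.22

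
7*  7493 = 52451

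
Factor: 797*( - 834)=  - 664698 = - 2^1*3^1*139^1*797^1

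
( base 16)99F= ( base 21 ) 5c6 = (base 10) 2463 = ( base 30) 2M3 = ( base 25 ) 3nd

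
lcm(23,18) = 414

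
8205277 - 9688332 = -1483055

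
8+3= 11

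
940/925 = 1 + 3/185=   1.02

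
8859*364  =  3224676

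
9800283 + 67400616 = 77200899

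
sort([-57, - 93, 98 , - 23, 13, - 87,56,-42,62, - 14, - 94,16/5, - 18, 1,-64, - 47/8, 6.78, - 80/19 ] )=[ - 94,-93, - 87, - 64,-57,-42,  -  23, - 18 ,-14,-47/8,  -  80/19, 1,16/5 , 6.78,13, 56, 62, 98] 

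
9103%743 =187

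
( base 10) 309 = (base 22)E1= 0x135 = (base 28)b1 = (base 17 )113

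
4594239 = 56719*81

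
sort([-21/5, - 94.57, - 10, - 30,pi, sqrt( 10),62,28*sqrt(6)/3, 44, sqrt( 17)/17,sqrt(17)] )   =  [ - 94.57,-30, - 10, - 21/5,sqrt (17)/17, pi,  sqrt( 10),  sqrt( 17 ),28*sqrt( 6)/3,  44,62] 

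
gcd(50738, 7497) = 1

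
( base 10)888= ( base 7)2406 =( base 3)1012220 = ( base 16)378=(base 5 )12023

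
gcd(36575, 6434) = 1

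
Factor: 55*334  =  2^1*5^1*11^1*167^1=   18370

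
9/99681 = 3/33227 = 0.00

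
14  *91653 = 1283142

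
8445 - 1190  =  7255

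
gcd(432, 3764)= 4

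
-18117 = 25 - 18142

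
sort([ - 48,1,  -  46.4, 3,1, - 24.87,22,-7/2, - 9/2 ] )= [ - 48,-46.4, - 24.87, - 9/2,- 7/2,  1,1,3,22 ]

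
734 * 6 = 4404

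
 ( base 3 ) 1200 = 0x2d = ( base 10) 45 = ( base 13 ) 36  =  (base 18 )29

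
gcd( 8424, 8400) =24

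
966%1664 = 966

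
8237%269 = 167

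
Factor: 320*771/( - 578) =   -  123360/289 = -2^5* 3^1*5^1*17^( - 2)*257^1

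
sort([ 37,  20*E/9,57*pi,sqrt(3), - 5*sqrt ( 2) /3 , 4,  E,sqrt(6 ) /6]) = [-5*sqrt(2)/3,sqrt(6) /6,sqrt ( 3),E , 4,20 * E/9, 37, 57*pi] 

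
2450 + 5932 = 8382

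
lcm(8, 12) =24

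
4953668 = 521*9508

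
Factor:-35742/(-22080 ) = 259/160 =2^(  -  5 )*5^( - 1)*7^1*37^1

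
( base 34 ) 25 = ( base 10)73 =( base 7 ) 133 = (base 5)243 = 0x49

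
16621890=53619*310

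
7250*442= 3204500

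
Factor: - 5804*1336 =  - 7754144 = - 2^5*167^1*1451^1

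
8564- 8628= - 64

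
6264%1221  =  159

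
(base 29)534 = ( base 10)4296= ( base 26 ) 696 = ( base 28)5DC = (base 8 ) 10310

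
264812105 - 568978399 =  - 304166294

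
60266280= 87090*692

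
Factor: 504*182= 91728=2^4*3^2*7^2*13^1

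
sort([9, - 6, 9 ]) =[- 6,9, 9]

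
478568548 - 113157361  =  365411187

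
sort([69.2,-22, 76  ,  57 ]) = [ - 22,57,69.2, 76 ] 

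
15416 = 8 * 1927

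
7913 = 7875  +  38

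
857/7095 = 857/7095  =  0.12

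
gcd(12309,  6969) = 3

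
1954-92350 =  - 90396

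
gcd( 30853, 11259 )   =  1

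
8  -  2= 6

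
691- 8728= - 8037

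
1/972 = 1/972 = 0.00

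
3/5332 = 3/5332 = 0.00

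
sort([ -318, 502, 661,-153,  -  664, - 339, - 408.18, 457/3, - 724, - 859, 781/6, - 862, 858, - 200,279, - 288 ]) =[ - 862, - 859, - 724, - 664, -408.18 , - 339 ,  -  318, - 288, - 200, - 153, 781/6, 457/3,279 , 502,661, 858] 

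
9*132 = 1188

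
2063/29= 71 + 4/29 = 71.14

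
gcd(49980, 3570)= 3570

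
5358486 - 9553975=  - 4195489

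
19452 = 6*3242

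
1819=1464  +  355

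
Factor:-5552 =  - 2^4*347^1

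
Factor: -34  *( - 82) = 2788 = 2^2*17^1*41^1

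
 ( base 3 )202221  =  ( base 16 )235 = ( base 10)565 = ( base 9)687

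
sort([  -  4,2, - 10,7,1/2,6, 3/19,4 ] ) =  [ - 10, -4,3/19 , 1/2, 2, 4,6, 7 ]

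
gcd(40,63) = 1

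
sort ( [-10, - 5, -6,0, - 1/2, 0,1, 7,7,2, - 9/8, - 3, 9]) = [ - 10, - 6, - 5, - 3, - 9/8 ,- 1/2,0,0, 1,2,7,7,9 ] 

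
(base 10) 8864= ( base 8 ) 21240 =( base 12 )5168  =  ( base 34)7MO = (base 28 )B8G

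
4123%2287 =1836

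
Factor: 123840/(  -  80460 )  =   - 2^4*3^(-1)*43^1*149^( -1) = - 688/447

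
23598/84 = 280 + 13/14 = 280.93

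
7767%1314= 1197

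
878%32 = 14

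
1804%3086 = 1804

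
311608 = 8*38951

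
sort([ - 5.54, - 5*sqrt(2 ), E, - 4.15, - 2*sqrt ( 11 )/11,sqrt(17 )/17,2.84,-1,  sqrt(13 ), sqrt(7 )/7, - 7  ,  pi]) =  [ - 5*sqrt ( 2 ), - 7, - 5.54 , - 4.15,  -  1,- 2*sqrt(11)/11, sqrt(17 )/17,sqrt(7 )/7,E,2.84 , pi, sqrt(13)]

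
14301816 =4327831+9973985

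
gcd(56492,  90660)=4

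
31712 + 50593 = 82305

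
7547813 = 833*9061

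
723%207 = 102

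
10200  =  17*600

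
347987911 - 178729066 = 169258845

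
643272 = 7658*84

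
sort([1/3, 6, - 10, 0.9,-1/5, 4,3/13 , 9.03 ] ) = [ - 10,-1/5,3/13 , 1/3, 0.9 , 4,6,9.03]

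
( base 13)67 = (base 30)2p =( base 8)125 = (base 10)85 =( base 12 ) 71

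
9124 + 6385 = 15509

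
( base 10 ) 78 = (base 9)86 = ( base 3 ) 2220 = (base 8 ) 116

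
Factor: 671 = 11^1 * 61^1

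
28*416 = 11648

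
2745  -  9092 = - 6347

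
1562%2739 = 1562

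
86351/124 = 86351/124= 696.38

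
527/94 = 5 + 57/94=5.61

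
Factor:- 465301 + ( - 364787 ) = -830088   =  - 2^3*3^5*7^1* 61^1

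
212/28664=53/7166   =  0.01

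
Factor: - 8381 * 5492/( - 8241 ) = 2^2*3^( - 1 )*17^2 * 29^1*41^( - 1)*67^( - 1 ) * 1373^1 = 46028452/8241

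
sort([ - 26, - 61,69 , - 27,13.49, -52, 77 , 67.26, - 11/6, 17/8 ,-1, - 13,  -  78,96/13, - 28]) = [-78, - 61 ,-52, - 28,-27,  -  26, - 13, - 11/6, - 1,17/8,96/13,  13.49,67.26,69, 77 ] 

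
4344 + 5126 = 9470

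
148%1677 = 148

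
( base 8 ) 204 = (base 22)60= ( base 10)132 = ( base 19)6I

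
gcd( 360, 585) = 45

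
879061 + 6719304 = 7598365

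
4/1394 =2/697 = 0.00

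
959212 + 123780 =1082992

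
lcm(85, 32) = 2720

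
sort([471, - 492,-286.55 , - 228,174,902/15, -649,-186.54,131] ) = [-649, - 492 , - 286.55, - 228 ,-186.54 , 902/15, 131,174 , 471 ]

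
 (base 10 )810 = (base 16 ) 32A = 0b1100101010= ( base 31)Q4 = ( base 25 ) 17a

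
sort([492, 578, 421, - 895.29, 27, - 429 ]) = [  -  895.29,  -  429, 27, 421,492, 578 ] 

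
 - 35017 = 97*( - 361) 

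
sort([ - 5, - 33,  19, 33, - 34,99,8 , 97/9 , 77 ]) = [-34,-33,-5, 8, 97/9,19,33,77,99] 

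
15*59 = 885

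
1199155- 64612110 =- 63412955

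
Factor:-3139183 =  - 227^1*13829^1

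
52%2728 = 52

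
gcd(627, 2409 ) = 33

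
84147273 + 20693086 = 104840359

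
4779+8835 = 13614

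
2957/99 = 2957/99 = 29.87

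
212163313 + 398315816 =610479129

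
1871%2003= 1871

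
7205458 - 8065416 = - 859958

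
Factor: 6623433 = 3^2*735937^1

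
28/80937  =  28/80937 = 0.00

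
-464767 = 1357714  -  1822481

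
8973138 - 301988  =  8671150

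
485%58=21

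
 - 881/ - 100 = 8 + 81/100 = 8.81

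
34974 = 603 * 58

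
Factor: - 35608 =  - 2^3 * 4451^1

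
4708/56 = 1177/14 = 84.07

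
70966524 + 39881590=110848114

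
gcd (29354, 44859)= 1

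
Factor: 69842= 2^1 * 47^1* 743^1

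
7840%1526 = 210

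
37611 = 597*63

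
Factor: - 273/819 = - 1/3= - 3^( - 1)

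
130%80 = 50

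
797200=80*9965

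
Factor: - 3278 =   -  2^1*11^1*149^1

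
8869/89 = 8869/89 = 99.65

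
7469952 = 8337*896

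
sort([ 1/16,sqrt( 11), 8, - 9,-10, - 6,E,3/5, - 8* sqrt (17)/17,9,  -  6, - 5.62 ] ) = [-10,  -  9, -6,  -  6, -5.62, - 8*sqrt( 17)/17,1/16, 3/5, E , sqrt(11),  8, 9 ]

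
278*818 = 227404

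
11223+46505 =57728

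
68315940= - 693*( - 98580 ) 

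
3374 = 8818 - 5444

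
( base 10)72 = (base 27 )2I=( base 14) 52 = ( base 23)33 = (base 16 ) 48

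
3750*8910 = 33412500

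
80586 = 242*333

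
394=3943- 3549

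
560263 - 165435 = 394828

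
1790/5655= 358/1131 = 0.32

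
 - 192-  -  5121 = 4929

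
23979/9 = 2664 + 1/3 = 2664.33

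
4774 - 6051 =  - 1277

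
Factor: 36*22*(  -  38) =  - 2^4*3^2  *11^1*19^1 = -30096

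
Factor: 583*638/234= 3^( - 2)*11^2 *13^ ( -1)*29^1*53^1 = 185977/117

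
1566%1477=89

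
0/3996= 0 = 0.00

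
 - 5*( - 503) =2515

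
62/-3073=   -62/3073 = -0.02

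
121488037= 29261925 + 92226112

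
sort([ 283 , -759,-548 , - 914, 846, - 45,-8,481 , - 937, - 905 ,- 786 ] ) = [-937 ,-914 , - 905, - 786, - 759,  -  548, - 45 , - 8 , 283,481,846 ]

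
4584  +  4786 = 9370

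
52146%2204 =1454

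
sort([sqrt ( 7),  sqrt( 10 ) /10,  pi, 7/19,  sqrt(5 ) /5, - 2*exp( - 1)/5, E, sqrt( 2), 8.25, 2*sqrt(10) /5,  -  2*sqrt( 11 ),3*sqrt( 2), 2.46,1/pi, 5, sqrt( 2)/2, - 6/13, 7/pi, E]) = [- 2*sqrt(11 ) , - 6/13,  -  2*exp(  -  1 )/5 , sqrt (10) /10,  1/pi, 7/19, sqrt(5 ) /5, sqrt(2 ) /2, 2*sqrt(10 )/5,sqrt( 2 ),7/pi , 2.46, sqrt(7 ),  E, E,  pi,3*sqrt( 2),  5,8.25]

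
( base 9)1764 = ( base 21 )31A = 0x54a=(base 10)1354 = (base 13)802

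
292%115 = 62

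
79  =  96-17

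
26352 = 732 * 36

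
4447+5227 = 9674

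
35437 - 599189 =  - 563752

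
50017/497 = 100 + 317/497 = 100.64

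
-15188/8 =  - 1899+1/2 = - 1898.50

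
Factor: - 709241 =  - 13^1 * 89^1*613^1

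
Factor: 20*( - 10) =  - 200 = - 2^3*5^2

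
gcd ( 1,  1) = 1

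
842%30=2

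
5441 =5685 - 244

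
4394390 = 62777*70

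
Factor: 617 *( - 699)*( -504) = 217366632 = 2^3*3^3*  7^1*233^1* 617^1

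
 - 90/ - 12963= 30/4321 = 0.01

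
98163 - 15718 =82445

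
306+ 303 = 609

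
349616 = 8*43702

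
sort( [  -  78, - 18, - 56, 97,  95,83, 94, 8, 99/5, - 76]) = [ -78, - 76, - 56, - 18,8,99/5,83,  94,95, 97]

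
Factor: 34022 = 2^1*17011^1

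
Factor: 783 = 3^3*29^1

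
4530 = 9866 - 5336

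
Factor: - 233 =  - 233^1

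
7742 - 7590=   152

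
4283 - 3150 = 1133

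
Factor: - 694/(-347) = 2^1 = 2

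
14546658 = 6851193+7695465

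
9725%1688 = 1285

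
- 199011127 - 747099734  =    -  946110861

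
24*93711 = 2249064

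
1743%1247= 496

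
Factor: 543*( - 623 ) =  - 3^1*7^1*89^1*181^1= - 338289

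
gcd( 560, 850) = 10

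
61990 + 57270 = 119260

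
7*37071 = 259497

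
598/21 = 598/21 = 28.48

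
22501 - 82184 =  - 59683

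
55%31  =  24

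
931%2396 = 931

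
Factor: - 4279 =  - 11^1*389^1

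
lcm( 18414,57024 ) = 1767744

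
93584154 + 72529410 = 166113564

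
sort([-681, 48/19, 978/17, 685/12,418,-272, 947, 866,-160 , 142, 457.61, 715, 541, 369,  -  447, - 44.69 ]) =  [ - 681,-447, -272,  -  160, - 44.69, 48/19, 685/12,978/17, 142,369 , 418 , 457.61, 541, 715,  866, 947 ] 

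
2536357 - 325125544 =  - 322589187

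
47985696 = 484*99144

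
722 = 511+211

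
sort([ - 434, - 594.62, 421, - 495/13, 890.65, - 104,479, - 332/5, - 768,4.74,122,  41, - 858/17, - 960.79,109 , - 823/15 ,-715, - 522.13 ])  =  [ - 960.79,-768, - 715,-594.62, - 522.13, - 434, - 104, - 332/5, - 823/15, - 858/17,  -  495/13,4.74,41,109, 122,421,  479, 890.65 ]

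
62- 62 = 0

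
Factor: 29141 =7^1*23^1*181^1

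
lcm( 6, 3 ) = 6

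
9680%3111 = 347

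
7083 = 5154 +1929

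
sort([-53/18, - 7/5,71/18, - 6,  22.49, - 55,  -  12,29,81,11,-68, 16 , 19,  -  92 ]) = [ - 92, - 68, - 55, - 12,  -  6, - 53/18,-7/5 , 71/18, 11, 16, 19, 22.49, 29, 81] 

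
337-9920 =- 9583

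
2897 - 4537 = -1640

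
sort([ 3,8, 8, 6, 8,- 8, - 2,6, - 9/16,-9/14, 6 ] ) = [ - 8, - 2, - 9/14, - 9/16,3 , 6, 6 , 6,8, 8 , 8]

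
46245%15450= 15345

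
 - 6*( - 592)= 3552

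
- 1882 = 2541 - 4423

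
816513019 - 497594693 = 318918326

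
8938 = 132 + 8806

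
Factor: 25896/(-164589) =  - 104/661 = - 2^3*13^1 *661^( - 1)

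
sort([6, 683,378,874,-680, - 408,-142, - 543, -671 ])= [ - 680,- 671, - 543, - 408, - 142, 6, 378,  683,874]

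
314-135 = 179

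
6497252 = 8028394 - 1531142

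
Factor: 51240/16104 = 5^1*7^1*11^ ( - 1 ) = 35/11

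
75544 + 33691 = 109235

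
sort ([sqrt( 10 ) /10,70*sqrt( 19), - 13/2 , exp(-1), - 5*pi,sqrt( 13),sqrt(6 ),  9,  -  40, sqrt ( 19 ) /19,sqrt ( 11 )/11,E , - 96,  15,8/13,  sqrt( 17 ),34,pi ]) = [-96,-40,  -  5*pi,-13/2,sqrt (19) /19,sqrt( 11)/11,sqrt( 10)/10, exp( - 1) , 8/13,sqrt(6 ),E,pi, sqrt(  13 ),  sqrt ( 17 ),9, 15  ,  34, 70*sqrt( 19) ]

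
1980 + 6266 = 8246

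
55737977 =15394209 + 40343768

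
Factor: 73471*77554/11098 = 17^1*31^( - 1 )*179^( - 1 ) * 2281^1*73471^1=2848984967/5549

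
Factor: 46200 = 2^3 * 3^1*5^2 * 7^1*11^1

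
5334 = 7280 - 1946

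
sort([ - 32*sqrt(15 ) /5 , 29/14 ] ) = [-32*sqrt ( 15 ) /5,29/14]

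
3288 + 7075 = 10363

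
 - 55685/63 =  - 7955/9 = - 883.89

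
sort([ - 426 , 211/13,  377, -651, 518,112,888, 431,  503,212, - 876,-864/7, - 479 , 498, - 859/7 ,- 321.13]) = [ - 876, - 651,-479 , - 426, - 321.13, - 864/7, - 859/7, 211/13 , 112, 212, 377,431,498,503,518, 888 ]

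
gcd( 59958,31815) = 9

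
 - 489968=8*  (  -  61246) 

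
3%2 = 1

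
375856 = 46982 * 8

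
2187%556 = 519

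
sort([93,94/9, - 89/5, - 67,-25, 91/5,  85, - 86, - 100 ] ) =[ - 100,-86, - 67, - 25 ,  -  89/5,94/9,91/5,85, 93 ]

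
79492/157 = 79492/157 = 506.32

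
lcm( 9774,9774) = 9774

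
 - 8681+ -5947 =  - 14628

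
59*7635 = 450465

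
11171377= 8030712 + 3140665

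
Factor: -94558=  - 2^1*47279^1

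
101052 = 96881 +4171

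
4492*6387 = 28690404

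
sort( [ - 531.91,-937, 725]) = [  -  937, - 531.91, 725 ]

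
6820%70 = 30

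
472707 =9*52523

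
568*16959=9632712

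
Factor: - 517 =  - 11^1 *47^1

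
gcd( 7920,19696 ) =16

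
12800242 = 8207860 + 4592382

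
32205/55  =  6441/11 = 585.55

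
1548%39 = 27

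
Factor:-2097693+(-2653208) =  - 47^1*271^1 * 373^1 = -4750901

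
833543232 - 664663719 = 168879513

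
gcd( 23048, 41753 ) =43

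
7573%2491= 100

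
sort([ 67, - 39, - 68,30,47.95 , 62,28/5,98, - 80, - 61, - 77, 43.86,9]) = [ - 80, - 77, - 68, - 61, - 39,  28/5, 9,30,  43.86,47.95, 62, 67,  98 ] 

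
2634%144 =42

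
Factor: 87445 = 5^1* 17489^1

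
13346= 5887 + 7459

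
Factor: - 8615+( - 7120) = - 3^1* 5^1*1049^1 = - 15735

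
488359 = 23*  21233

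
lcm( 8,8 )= 8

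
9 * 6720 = 60480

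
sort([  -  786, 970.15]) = [- 786, 970.15 ]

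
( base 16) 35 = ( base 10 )53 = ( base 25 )23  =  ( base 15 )38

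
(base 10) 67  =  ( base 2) 1000011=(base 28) 2B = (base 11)61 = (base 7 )124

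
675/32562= 25/1206=0.02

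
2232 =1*2232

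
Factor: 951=3^1*317^1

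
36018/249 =12006/83 =144.65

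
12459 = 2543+9916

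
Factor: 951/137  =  3^1*137^( - 1 )*317^1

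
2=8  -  6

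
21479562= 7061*3042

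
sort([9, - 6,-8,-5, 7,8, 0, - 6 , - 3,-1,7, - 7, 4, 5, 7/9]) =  [ - 8, - 7, - 6, - 6, - 5, - 3 , - 1,0, 7/9, 4,5 , 7, 7, 8,  9]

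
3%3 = 0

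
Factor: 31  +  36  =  67 = 67^1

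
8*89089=712712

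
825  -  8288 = - 7463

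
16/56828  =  4/14207 = 0.00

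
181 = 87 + 94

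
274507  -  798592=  -524085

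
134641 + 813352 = 947993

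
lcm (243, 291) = 23571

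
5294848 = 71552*74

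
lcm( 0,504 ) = 0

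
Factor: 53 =53^1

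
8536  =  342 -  - 8194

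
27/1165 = 27/1165 = 0.02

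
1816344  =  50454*36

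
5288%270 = 158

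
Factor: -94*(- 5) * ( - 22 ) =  -10340 = -2^2*5^1*11^1*47^1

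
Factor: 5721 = 3^1*1907^1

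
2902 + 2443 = 5345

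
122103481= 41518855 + 80584626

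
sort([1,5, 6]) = [ 1,5 , 6 ]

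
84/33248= 21/8312 = 0.00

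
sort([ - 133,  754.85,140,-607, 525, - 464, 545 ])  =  [ - 607, - 464  , - 133, 140,525, 545,  754.85]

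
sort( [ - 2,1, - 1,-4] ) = [ - 4, - 2, - 1 , 1]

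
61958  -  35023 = 26935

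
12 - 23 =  - 11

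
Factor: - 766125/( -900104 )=2^( - 3 )*3^3*5^3 * 59^( - 1) * 227^1*1907^(-1) 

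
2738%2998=2738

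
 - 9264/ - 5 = 9264/5 = 1852.80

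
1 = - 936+937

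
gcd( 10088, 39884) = 52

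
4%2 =0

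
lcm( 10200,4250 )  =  51000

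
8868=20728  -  11860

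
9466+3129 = 12595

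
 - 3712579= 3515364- 7227943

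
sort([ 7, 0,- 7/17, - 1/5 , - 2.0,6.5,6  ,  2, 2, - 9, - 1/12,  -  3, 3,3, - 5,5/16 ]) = [ - 9, - 5,  -  3, - 2.0 ,- 7/17, - 1/5,-1/12,0,5/16, 2, 2, 3 , 3, 6,6.5,7 ]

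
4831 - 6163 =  - 1332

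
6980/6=3490/3 = 1163.33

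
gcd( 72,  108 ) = 36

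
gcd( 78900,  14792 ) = 4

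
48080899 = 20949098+27131801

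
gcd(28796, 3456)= 4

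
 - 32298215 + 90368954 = 58070739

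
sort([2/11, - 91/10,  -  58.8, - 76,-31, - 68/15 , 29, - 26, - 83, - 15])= [ - 83, - 76, - 58.8, - 31, - 26, - 15, - 91/10 , - 68/15,2/11, 29 ]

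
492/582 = 82/97 = 0.85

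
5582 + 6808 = 12390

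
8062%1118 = 236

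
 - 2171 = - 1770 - 401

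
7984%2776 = 2432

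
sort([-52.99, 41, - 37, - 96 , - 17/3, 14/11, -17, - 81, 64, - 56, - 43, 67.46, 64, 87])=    [ - 96,- 81, - 56, - 52.99, -43,- 37, - 17,- 17/3, 14/11, 41,  64, 64, 67.46, 87 ]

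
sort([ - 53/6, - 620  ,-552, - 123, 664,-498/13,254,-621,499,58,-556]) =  [ - 621, - 620, - 556,  -  552,- 123, - 498/13,  -  53/6,58, 254,  499, 664]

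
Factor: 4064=2^5*127^1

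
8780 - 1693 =7087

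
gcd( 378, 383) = 1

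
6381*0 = 0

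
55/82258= 5/7478 = 0.00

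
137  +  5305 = 5442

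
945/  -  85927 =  -945/85927 =- 0.01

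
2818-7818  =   - 5000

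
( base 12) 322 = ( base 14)24A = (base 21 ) 10h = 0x1ca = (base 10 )458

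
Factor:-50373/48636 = - 2^( - 2 )*7^( - 1)*29^1 = - 29/28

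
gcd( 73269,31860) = 9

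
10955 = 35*313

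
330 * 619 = 204270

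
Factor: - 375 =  - 3^1* 5^3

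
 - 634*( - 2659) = 1685806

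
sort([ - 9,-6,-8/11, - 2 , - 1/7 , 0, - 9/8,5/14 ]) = [  -  9  , - 6 , - 2, - 9/8,-8/11, - 1/7 , 0,  5/14 ]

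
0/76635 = 0= 0.00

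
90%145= 90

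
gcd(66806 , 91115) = 1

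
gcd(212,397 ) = 1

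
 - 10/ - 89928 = 5/44964=   0.00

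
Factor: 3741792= 2^5*3^1 * 38977^1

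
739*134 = 99026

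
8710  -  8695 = 15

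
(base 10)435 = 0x1B3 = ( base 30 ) EF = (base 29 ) f0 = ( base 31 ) e1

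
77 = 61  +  16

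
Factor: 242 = 2^1  *11^2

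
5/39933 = 5/39933 =0.00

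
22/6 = 11/3 = 3.67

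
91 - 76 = 15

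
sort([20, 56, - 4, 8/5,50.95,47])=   [ - 4, 8/5, 20 , 47, 50.95,56]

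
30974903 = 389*79627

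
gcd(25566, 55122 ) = 6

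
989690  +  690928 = 1680618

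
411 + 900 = 1311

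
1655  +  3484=5139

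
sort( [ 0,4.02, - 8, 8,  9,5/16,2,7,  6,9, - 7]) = [ - 8, - 7,0, 5/16,2, 4.02,6,7,  8, 9,  9]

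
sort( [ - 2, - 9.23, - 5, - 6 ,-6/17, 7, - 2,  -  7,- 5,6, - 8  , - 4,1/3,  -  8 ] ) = [ - 9.23, - 8, - 8, - 7,-6, - 5, - 5, - 4, - 2, - 2, - 6/17, 1/3,6,7 ]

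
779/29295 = 779/29295=0.03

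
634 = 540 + 94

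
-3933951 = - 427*9213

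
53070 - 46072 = 6998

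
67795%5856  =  3379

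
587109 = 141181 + 445928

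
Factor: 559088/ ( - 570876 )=-2^2*3^( - 1) * 83^1*113^( - 1 )= - 332/339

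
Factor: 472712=2^3  *  37^1*1597^1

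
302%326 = 302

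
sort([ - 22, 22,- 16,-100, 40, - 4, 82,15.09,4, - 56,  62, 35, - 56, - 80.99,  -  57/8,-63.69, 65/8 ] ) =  [ - 100, - 80.99,-63.69, - 56, - 56, - 22 , - 16, - 57/8, - 4, 4,65/8, 15.09, 22 , 35, 40, 62, 82 ] 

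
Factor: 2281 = 2281^1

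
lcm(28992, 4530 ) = 144960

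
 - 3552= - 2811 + - 741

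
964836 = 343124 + 621712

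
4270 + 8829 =13099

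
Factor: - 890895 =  - 3^1 * 5^1*59393^1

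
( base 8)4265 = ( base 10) 2229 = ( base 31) 29S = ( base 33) 21I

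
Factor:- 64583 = -17^1 * 29^1*131^1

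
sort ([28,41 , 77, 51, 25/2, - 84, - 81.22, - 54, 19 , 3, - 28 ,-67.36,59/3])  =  [- 84, - 81.22, -67.36, - 54, -28, 3, 25/2, 19 , 59/3,28, 41, 51, 77]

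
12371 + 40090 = 52461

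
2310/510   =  4 + 9/17  =  4.53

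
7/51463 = 7/51463=0.00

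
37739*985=37172915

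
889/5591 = 889/5591 = 0.16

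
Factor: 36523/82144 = 2^( - 5 )*17^( - 1 )*151^( - 1)*36523^1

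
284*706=200504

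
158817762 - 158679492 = 138270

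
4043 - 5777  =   - 1734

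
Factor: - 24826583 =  - 24826583^1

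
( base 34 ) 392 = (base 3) 12011212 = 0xec0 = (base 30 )45Q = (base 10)3776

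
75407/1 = 75407= 75407.00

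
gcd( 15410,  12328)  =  3082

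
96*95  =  9120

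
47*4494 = 211218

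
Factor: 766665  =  3^5  *5^1*631^1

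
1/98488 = 1/98488 = 0.00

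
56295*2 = 112590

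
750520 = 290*2588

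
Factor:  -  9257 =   -  9257^1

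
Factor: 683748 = 2^2*3^3*13^1 * 487^1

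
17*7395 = 125715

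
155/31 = 5 = 5.00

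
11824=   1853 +9971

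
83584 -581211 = -497627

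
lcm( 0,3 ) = 0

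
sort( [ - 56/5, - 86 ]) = [-86, -56/5]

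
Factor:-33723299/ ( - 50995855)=5^(- 1) * 47^1*73^1 * 1019^( - 1 )*9829^1*10009^( - 1) 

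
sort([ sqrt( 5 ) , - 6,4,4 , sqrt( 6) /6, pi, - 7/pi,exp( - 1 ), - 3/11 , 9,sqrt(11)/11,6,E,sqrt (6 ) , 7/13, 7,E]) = [ - 6, - 7/pi,-3/11,sqrt (11)/11, exp( - 1) , sqrt( 6)/6,7/13,  sqrt(5),sqrt( 6), E , E, pi,4,4 , 6,7, 9 ] 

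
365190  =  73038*5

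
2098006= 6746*311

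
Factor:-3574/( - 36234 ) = 3^( - 3) *11^( - 1)*61^( - 1 )*1787^1 = 1787/18117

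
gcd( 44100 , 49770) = 630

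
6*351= 2106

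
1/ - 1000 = -1/1000=   - 0.00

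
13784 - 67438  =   - 53654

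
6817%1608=385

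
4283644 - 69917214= - 65633570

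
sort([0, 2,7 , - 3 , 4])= [ - 3, 0, 2, 4,7]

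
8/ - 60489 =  - 1  +  60481/60489 =- 0.00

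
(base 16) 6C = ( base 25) 48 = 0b1101100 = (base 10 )108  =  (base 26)44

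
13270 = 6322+6948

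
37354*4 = 149416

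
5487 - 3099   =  2388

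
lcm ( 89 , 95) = 8455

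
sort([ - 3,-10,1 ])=[ - 10 ,-3,  1 ]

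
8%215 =8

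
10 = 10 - 0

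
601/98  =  6 + 13/98=6.13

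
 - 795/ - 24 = 265/8 = 33.12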